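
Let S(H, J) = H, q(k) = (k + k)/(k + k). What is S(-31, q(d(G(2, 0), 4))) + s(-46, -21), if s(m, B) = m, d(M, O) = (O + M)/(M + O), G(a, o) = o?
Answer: -77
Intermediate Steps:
d(M, O) = 1 (d(M, O) = (M + O)/(M + O) = 1)
q(k) = 1 (q(k) = (2*k)/((2*k)) = (2*k)*(1/(2*k)) = 1)
S(-31, q(d(G(2, 0), 4))) + s(-46, -21) = -31 - 46 = -77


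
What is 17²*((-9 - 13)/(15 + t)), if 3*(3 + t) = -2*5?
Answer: -9537/13 ≈ -733.62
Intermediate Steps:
t = -19/3 (t = -3 + (-2*5)/3 = -3 + (⅓)*(-10) = -3 - 10/3 = -19/3 ≈ -6.3333)
17²*((-9 - 13)/(15 + t)) = 17²*((-9 - 13)/(15 - 19/3)) = 289*(-22/26/3) = 289*(-22*3/26) = 289*(-33/13) = -9537/13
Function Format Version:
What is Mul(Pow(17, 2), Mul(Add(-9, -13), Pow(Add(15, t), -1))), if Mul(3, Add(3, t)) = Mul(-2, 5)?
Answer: Rational(-9537, 13) ≈ -733.62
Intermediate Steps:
t = Rational(-19, 3) (t = Add(-3, Mul(Rational(1, 3), Mul(-2, 5))) = Add(-3, Mul(Rational(1, 3), -10)) = Add(-3, Rational(-10, 3)) = Rational(-19, 3) ≈ -6.3333)
Mul(Pow(17, 2), Mul(Add(-9, -13), Pow(Add(15, t), -1))) = Mul(Pow(17, 2), Mul(Add(-9, -13), Pow(Add(15, Rational(-19, 3)), -1))) = Mul(289, Mul(-22, Pow(Rational(26, 3), -1))) = Mul(289, Mul(-22, Rational(3, 26))) = Mul(289, Rational(-33, 13)) = Rational(-9537, 13)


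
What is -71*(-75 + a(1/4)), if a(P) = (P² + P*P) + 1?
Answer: 41961/8 ≈ 5245.1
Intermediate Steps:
a(P) = 1 + 2*P² (a(P) = (P² + P²) + 1 = 2*P² + 1 = 1 + 2*P²)
-71*(-75 + a(1/4)) = -71*(-75 + (1 + 2*(1/4)²)) = -71*(-75 + (1 + 2*(¼)²)) = -71*(-75 + (1 + 2*(1/16))) = -71*(-75 + (1 + ⅛)) = -71*(-75 + 9/8) = -71*(-591/8) = 41961/8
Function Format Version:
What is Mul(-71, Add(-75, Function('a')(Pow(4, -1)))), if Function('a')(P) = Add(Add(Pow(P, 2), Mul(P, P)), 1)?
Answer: Rational(41961, 8) ≈ 5245.1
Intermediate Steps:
Function('a')(P) = Add(1, Mul(2, Pow(P, 2))) (Function('a')(P) = Add(Add(Pow(P, 2), Pow(P, 2)), 1) = Add(Mul(2, Pow(P, 2)), 1) = Add(1, Mul(2, Pow(P, 2))))
Mul(-71, Add(-75, Function('a')(Pow(4, -1)))) = Mul(-71, Add(-75, Add(1, Mul(2, Pow(Pow(4, -1), 2))))) = Mul(-71, Add(-75, Add(1, Mul(2, Pow(Rational(1, 4), 2))))) = Mul(-71, Add(-75, Add(1, Mul(2, Rational(1, 16))))) = Mul(-71, Add(-75, Add(1, Rational(1, 8)))) = Mul(-71, Add(-75, Rational(9, 8))) = Mul(-71, Rational(-591, 8)) = Rational(41961, 8)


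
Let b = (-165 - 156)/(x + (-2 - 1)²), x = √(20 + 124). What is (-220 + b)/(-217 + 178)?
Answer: 549/91 ≈ 6.0330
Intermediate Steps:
x = 12 (x = √144 = 12)
b = -107/7 (b = (-165 - 156)/(12 + (-2 - 1)²) = -321/(12 + (-3)²) = -321/(12 + 9) = -321/21 = -321*1/21 = -107/7 ≈ -15.286)
(-220 + b)/(-217 + 178) = (-220 - 107/7)/(-217 + 178) = -1647/7/(-39) = -1647/7*(-1/39) = 549/91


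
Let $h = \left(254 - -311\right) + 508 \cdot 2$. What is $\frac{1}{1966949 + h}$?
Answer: $\frac{1}{1968530} \approx 5.0799 \cdot 10^{-7}$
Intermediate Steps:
$h = 1581$ ($h = \left(254 + 311\right) + 1016 = 565 + 1016 = 1581$)
$\frac{1}{1966949 + h} = \frac{1}{1966949 + 1581} = \frac{1}{1968530}$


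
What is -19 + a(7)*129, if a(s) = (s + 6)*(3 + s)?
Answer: 16751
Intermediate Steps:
a(s) = (3 + s)*(6 + s) (a(s) = (6 + s)*(3 + s) = (3 + s)*(6 + s))
-19 + a(7)*129 = -19 + (18 + 7² + 9*7)*129 = -19 + (18 + 49 + 63)*129 = -19 + 130*129 = -19 + 16770 = 16751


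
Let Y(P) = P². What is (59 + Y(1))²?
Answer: 3600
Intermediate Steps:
(59 + Y(1))² = (59 + 1²)² = (59 + 1)² = 60² = 3600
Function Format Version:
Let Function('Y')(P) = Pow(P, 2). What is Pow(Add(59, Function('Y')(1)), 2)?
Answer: 3600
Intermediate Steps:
Pow(Add(59, Function('Y')(1)), 2) = Pow(Add(59, Pow(1, 2)), 2) = Pow(Add(59, 1), 2) = Pow(60, 2) = 3600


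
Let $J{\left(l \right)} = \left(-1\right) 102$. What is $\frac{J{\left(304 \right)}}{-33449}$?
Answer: $\frac{102}{33449} \approx 0.0030494$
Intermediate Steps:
$J{\left(l \right)} = -102$
$\frac{J{\left(304 \right)}}{-33449} = - \frac{102}{-33449} = \left(-102\right) \left(- \frac{1}{33449}\right) = \frac{102}{33449}$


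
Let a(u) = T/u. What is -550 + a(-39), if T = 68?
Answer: -21518/39 ≈ -551.74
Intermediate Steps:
a(u) = 68/u
-550 + a(-39) = -550 + 68/(-39) = -550 + 68*(-1/39) = -550 - 68/39 = -21518/39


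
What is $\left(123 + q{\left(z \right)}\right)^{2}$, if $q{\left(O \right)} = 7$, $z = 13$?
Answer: $16900$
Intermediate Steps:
$\left(123 + q{\left(z \right)}\right)^{2} = \left(123 + 7\right)^{2} = 130^{2} = 16900$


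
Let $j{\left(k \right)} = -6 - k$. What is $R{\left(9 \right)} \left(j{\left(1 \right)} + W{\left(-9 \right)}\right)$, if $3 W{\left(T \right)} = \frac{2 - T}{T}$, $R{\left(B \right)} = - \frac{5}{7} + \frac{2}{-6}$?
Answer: $\frac{4400}{567} \approx 7.7601$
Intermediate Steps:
$R{\left(B \right)} = - \frac{22}{21}$ ($R{\left(B \right)} = \left(-5\right) \frac{1}{7} + 2 \left(- \frac{1}{6}\right) = - \frac{5}{7} - \frac{1}{3} = - \frac{22}{21}$)
$W{\left(T \right)} = \frac{2 - T}{3 T}$ ($W{\left(T \right)} = \frac{\left(2 - T\right) \frac{1}{T}}{3} = \frac{\frac{1}{T} \left(2 - T\right)}{3} = \frac{2 - T}{3 T}$)
$R{\left(9 \right)} \left(j{\left(1 \right)} + W{\left(-9 \right)}\right) = - \frac{22 \left(\left(-6 - 1\right) + \frac{2 - -9}{3 \left(-9\right)}\right)}{21} = - \frac{22 \left(\left(-6 - 1\right) + \frac{1}{3} \left(- \frac{1}{9}\right) \left(2 + 9\right)\right)}{21} = - \frac{22 \left(-7 + \frac{1}{3} \left(- \frac{1}{9}\right) 11\right)}{21} = - \frac{22 \left(-7 - \frac{11}{27}\right)}{21} = \left(- \frac{22}{21}\right) \left(- \frac{200}{27}\right) = \frac{4400}{567}$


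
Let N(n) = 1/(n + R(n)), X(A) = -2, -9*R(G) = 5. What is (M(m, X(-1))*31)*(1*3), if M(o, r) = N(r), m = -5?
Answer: -837/23 ≈ -36.391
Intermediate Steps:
R(G) = -5/9 (R(G) = -⅑*5 = -5/9)
N(n) = 1/(-5/9 + n) (N(n) = 1/(n - 5/9) = 1/(-5/9 + n))
M(o, r) = 9/(-5 + 9*r)
(M(m, X(-1))*31)*(1*3) = ((9/(-5 + 9*(-2)))*31)*(1*3) = ((9/(-5 - 18))*31)*3 = ((9/(-23))*31)*3 = ((9*(-1/23))*31)*3 = -9/23*31*3 = -279/23*3 = -837/23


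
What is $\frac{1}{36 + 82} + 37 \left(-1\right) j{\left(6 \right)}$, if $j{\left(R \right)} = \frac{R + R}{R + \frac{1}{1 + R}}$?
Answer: $- \frac{366701}{5074} \approx -72.271$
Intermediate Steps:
$j{\left(R \right)} = \frac{2 R}{R + \frac{1}{1 + R}}$
$\frac{1}{36 + 82} + 37 \left(-1\right) j{\left(6 \right)} = \frac{1}{36 + 82} + 37 \left(-1\right) 2 \cdot 6 \frac{1}{1 + 6 + 6^{2}} \left(1 + 6\right) = \frac{1}{118} - 37 \cdot 2 \cdot 6 \frac{1}{1 + 6 + 36} \cdot 7 = \frac{1}{118} - 37 \cdot 2 \cdot 6 \cdot \frac{1}{43} \cdot 7 = \frac{1}{118} - \frac{3108}{43} = - \frac{366701}{5074}$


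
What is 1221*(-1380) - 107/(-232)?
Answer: -390915253/232 ≈ -1.6850e+6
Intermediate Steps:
1221*(-1380) - 107/(-232) = -1684980 - 107*(-1/232) = -1684980 + 107/232 = -390915253/232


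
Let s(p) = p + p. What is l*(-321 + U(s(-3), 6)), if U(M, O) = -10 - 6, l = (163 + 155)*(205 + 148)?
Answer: -37829598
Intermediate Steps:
l = 112254 (l = 318*353 = 112254)
s(p) = 2*p
U(M, O) = -16
l*(-321 + U(s(-3), 6)) = 112254*(-321 - 16) = 112254*(-337) = -37829598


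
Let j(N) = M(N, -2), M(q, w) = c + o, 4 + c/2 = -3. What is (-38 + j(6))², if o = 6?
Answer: 2116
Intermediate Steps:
c = -14 (c = -8 + 2*(-3) = -8 - 6 = -14)
M(q, w) = -8 (M(q, w) = -14 + 6 = -8)
j(N) = -8
(-38 + j(6))² = (-38 - 8)² = (-46)² = 2116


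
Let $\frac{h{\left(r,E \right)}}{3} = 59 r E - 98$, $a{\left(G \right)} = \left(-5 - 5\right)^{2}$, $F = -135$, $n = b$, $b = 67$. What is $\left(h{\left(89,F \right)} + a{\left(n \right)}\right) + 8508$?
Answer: $-2118341$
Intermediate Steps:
$n = 67$
$a{\left(G \right)} = 100$ ($a{\left(G \right)} = \left(-10\right)^{2} = 100$)
$h{\left(r,E \right)} = -294 + 177 E r$ ($h{\left(r,E \right)} = 3 \left(59 r E - 98\right) = 3 \left(59 E r - 98\right) = 3 \left(-98 + 59 E r\right) = -294 + 177 E r$)
$\left(h{\left(89,F \right)} + a{\left(n \right)}\right) + 8508 = \left(\left(-294 + 177 \left(-135\right) 89\right) + 100\right) + 8508 = \left(\left(-294 - 2126655\right) + 100\right) + 8508 = \left(-2126949 + 100\right) + 8508 = -2126849 + 8508 = -2118341$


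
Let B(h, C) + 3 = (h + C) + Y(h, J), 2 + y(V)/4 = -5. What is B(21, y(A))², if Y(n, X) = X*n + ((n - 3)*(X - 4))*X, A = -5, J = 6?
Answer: 110224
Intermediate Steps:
Y(n, X) = X*n + X*(-4 + X)*(-3 + n) (Y(n, X) = X*n + ((-3 + n)*(-4 + X))*X = X*n + ((-4 + X)*(-3 + n))*X = X*n + X*(-4 + X)*(-3 + n))
y(V) = -28 (y(V) = -8 + 4*(-5) = -8 - 20 = -28)
B(h, C) = -39 + C + 19*h (B(h, C) = -3 + ((h + C) + 6*(12 - 3*6 - 3*h + 6*h)) = -3 + ((C + h) + 6*(12 - 18 - 3*h + 6*h)) = -3 + ((C + h) + 6*(-6 + 3*h)) = -3 + ((C + h) + (-36 + 18*h)) = -3 + (-36 + C + 19*h) = -39 + C + 19*h)
B(21, y(A))² = (-39 - 28 + 19*21)² = (-39 - 28 + 399)² = 332² = 110224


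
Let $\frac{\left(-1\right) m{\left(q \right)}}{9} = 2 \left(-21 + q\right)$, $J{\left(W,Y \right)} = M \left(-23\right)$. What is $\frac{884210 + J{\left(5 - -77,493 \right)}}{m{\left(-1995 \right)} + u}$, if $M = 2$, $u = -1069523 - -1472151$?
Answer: $\frac{221041}{109729} \approx 2.0144$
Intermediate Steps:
$u = 402628$ ($u = -1069523 + 1472151 = 402628$)
$J{\left(W,Y \right)} = -46$ ($J{\left(W,Y \right)} = 2 \left(-23\right) = -46$)
$m{\left(q \right)} = 378 - 18 q$ ($m{\left(q \right)} = - 9 \cdot 2 \left(-21 + q\right) = - 9 \left(-42 + 2 q\right) = 378 - 18 q$)
$\frac{884210 + J{\left(5 - -77,493 \right)}}{m{\left(-1995 \right)} + u} = \frac{884210 - 46}{\left(378 - -35910\right) + 402628} = \frac{884164}{\left(378 + 35910\right) + 402628} = \frac{884164}{36288 + 402628} = \frac{884164}{438916} = 884164 \cdot \frac{1}{438916} = \frac{221041}{109729}$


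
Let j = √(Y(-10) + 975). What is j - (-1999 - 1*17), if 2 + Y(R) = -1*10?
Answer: 2016 + 3*√107 ≈ 2047.0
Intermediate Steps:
Y(R) = -12 (Y(R) = -2 - 1*10 = -2 - 10 = -12)
j = 3*√107 (j = √(-12 + 975) = √963 = 3*√107 ≈ 31.032)
j - (-1999 - 1*17) = 3*√107 - (-1999 - 1*17) = 3*√107 - (-1999 - 17) = 3*√107 - 1*(-2016) = 3*√107 + 2016 = 2016 + 3*√107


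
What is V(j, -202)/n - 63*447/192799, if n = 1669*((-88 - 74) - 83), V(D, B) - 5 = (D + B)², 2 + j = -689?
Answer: -23609072493/11262353585 ≈ -2.0963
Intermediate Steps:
j = -691 (j = -2 - 689 = -691)
V(D, B) = 5 + (B + D)² (V(D, B) = 5 + (D + B)² = 5 + (B + D)²)
n = -408905 (n = 1669*(-162 - 83) = 1669*(-245) = -408905)
V(j, -202)/n - 63*447/192799 = (5 + (-202 - 691)²)/(-408905) - 63*447/192799 = (5 + (-893)²)*(-1/408905) - 28161*1/192799 = (5 + 797449)*(-1/408905) - 28161/192799 = 797454*(-1/408905) - 28161/192799 = -113922/58415 - 28161/192799 = -23609072493/11262353585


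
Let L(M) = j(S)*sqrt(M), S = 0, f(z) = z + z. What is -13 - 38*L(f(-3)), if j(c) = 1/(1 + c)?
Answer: -13 - 38*I*sqrt(6) ≈ -13.0 - 93.081*I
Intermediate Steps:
f(z) = 2*z
L(M) = sqrt(M) (L(M) = sqrt(M)/(1 + 0) = sqrt(M)/1 = 1*sqrt(M) = sqrt(M))
-13 - 38*L(f(-3)) = -13 - 38*I*sqrt(6)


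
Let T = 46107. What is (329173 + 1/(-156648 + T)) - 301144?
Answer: 3098353688/110541 ≈ 28029.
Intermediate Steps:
(329173 + 1/(-156648 + T)) - 301144 = (329173 + 1/(-156648 + 46107)) - 301144 = (329173 + 1/(-110541)) - 301144 = (329173 - 1/110541) - 301144 = 36387112592/110541 - 301144 = 3098353688/110541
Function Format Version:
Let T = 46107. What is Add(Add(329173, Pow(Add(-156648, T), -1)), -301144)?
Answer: Rational(3098353688, 110541) ≈ 28029.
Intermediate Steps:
Add(Add(329173, Pow(Add(-156648, T), -1)), -301144) = Add(Add(329173, Pow(Add(-156648, 46107), -1)), -301144) = Add(Add(329173, Pow(-110541, -1)), -301144) = Add(Add(329173, Rational(-1, 110541)), -301144) = Add(Rational(36387112592, 110541), -301144) = Rational(3098353688, 110541)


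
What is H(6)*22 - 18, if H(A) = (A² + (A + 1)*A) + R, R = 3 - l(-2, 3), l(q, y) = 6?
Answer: 1632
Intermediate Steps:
R = -3 (R = 3 - 1*6 = 3 - 6 = -3)
H(A) = -3 + A² + A*(1 + A) (H(A) = (A² + (A + 1)*A) - 3 = (A² + (1 + A)*A) - 3 = (A² + A*(1 + A)) - 3 = -3 + A² + A*(1 + A))
H(6)*22 - 18 = (-3 + 6 + 2*6²)*22 - 18 = (-3 + 6 + 2*36)*22 - 18 = (-3 + 6 + 72)*22 - 18 = 75*22 - 18 = 1650 - 18 = 1632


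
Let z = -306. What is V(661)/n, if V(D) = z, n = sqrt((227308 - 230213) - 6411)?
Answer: 9*I*sqrt(2329)/137 ≈ 3.1703*I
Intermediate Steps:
n = 2*I*sqrt(2329) (n = sqrt(-2905 - 6411) = sqrt(-9316) = 2*I*sqrt(2329) ≈ 96.519*I)
V(D) = -306
V(661)/n = -306*(-I*sqrt(2329)/4658) = -(-9)*I*sqrt(2329)/137 = 9*I*sqrt(2329)/137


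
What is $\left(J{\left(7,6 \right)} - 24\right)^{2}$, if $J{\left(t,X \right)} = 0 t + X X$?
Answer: $144$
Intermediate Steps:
$J{\left(t,X \right)} = X^{2}$ ($J{\left(t,X \right)} = 0 + X^{2} = X^{2}$)
$\left(J{\left(7,6 \right)} - 24\right)^{2} = \left(6^{2} - 24\right)^{2} = \left(36 - 24\right)^{2} = 12^{2} = 144$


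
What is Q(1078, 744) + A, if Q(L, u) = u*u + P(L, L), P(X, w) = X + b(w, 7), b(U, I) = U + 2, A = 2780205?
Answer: 3335899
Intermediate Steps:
b(U, I) = 2 + U
P(X, w) = 2 + X + w (P(X, w) = X + (2 + w) = 2 + X + w)
Q(L, u) = 2 + u² + 2*L (Q(L, u) = u*u + (2 + L + L) = u² + (2 + 2*L) = 2 + u² + 2*L)
Q(1078, 744) + A = (2 + 744² + 2*1078) + 2780205 = (2 + 553536 + 2156) + 2780205 = 555694 + 2780205 = 3335899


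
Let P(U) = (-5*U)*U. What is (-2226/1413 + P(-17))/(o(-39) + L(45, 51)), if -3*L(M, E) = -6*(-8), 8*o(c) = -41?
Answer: 5450696/79599 ≈ 68.477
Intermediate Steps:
o(c) = -41/8 (o(c) = (1/8)*(-41) = -41/8)
P(U) = -5*U**2
L(M, E) = -16 (L(M, E) = -(-2)*(-8) = -1/3*48 = -16)
(-2226/1413 + P(-17))/(o(-39) + L(45, 51)) = (-2226/1413 - 5*(-17)**2)/(-41/8 - 16) = (-2226*1/1413 - 5*289)/(-169/8) = (-742/471 - 1445)*(-8/169) = -681337/471*(-8/169) = 5450696/79599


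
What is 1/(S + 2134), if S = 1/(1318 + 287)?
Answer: 1605/3425071 ≈ 0.00046860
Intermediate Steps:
S = 1/1605 ≈ 0.00062305
1/(S + 2134) = 1/(1/1605 + 2134) = 1/(3425071/1605) = 1605/3425071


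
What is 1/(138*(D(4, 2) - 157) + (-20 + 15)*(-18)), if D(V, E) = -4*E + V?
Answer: -1/22128 ≈ -4.5192e-5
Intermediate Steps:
D(V, E) = V - 4*E
1/(138*(D(4, 2) - 157) + (-20 + 15)*(-18)) = 1/(138*((4 - 4*2) - 157) + (-20 + 15)*(-18)) = 1/(138*((4 - 8) - 157) - 5*(-18)) = 1/(138*(-4 - 157) + 90) = 1/(138*(-161) + 90) = 1/(-22218 + 90) = 1/(-22128) = -1/22128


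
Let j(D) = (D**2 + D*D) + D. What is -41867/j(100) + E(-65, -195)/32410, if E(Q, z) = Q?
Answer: -135821597/65144100 ≈ -2.0849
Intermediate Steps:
j(D) = D + 2*D**2 (j(D) = (D**2 + D**2) + D = 2*D**2 + D = D + 2*D**2)
-41867/j(100) + E(-65, -195)/32410 = -41867*1/(100*(1 + 2*100)) - 65/32410 = -41867*1/(100*(1 + 200)) - 65*1/32410 = -41867/(100*201) - 13/6482 = -41867/20100 - 13/6482 = -135821597/65144100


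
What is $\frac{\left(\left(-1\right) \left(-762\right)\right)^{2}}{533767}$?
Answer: $\frac{580644}{533767} \approx 1.0878$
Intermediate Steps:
$\frac{\left(\left(-1\right) \left(-762\right)\right)^{2}}{533767} = 762^{2} \cdot \frac{1}{533767} = 580644 \cdot \frac{1}{533767} = \frac{580644}{533767}$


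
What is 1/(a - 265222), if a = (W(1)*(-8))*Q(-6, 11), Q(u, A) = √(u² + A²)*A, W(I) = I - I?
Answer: -1/265222 ≈ -3.7704e-6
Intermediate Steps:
W(I) = 0
Q(u, A) = A*√(A² + u²) (Q(u, A) = √(A² + u²)*A = A*√(A² + u²))
a = 0 (a = (0*(-8))*(11*√(11² + (-6)²)) = 0*(11*√(121 + 36)) = 0*(11*√157) = 0)
1/(a - 265222) = 1/(0 - 265222) = 1/(-265222) = -1/265222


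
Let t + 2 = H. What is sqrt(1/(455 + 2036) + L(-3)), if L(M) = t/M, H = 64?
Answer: I*sqrt(1154122647)/7473 ≈ 4.546*I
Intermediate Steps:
t = 62 (t = -2 + 64 = 62)
L(M) = 62/M
sqrt(1/(455 + 2036) + L(-3)) = sqrt(1/(455 + 2036) + 62/(-3)) = sqrt(1/2491 + 62*(-1/3)) = sqrt(1/2491 - 62/3) = sqrt(-154439/7473) = I*sqrt(1154122647)/7473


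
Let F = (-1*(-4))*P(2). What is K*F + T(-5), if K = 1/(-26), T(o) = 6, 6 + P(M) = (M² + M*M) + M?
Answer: 70/13 ≈ 5.3846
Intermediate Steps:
P(M) = -6 + M + 2*M² (P(M) = -6 + ((M² + M*M) + M) = -6 + ((M² + M²) + M) = -6 + (2*M² + M) = -6 + (M + 2*M²) = -6 + M + 2*M²)
F = 16 (F = (-1*(-4))*(-6 + 2 + 2*2²) = 4*(-6 + 2 + 2*4) = 4*(-6 + 2 + 8) = 4*4 = 16)
K = -1/26 ≈ -0.038462
K*F + T(-5) = -1/26*16 + 6 = -8/13 + 6 = 70/13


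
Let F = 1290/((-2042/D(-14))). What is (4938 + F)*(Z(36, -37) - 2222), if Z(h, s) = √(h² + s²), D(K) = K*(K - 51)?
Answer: -9898450056/1021 + 4454748*√2665/1021 ≈ -9.4696e+6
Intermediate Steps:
D(K) = K*(-51 + K)
F = -586950/1021 (F = 1290/((-2042*(-1/(14*(-51 - 14))))) = 1290/((-2042/((-14*(-65))))) = 1290/((-2042/910)) = 1290/((-2042*1/910)) = 1290/(-1021/455) = 1290*(-455/1021) = -586950/1021 ≈ -574.88)
(4938 + F)*(Z(36, -37) - 2222) = (4938 - 586950/1021)*(√(36² + (-37)²) - 2222) = 4454748*(√(1296 + 1369) - 2222)/1021 = 4454748*(√2665 - 2222)/1021 = 4454748*(-2222 + √2665)/1021 = -9898450056/1021 + 4454748*√2665/1021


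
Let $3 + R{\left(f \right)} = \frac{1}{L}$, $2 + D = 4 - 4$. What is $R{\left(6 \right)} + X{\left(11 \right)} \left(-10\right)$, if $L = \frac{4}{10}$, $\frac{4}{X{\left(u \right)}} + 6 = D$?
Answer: $\frac{9}{2} \approx 4.5$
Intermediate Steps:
$D = -2$ ($D = -2 + \left(4 - 4\right) = -2 + 0 = -2$)
$X{\left(u \right)} = - \frac{1}{2}$ ($X{\left(u \right)} = \frac{4}{-6 - 2} = \frac{4}{-8} = 4 \left(- \frac{1}{8}\right) = - \frac{1}{2}$)
$L = \frac{2}{5}$ ($L = 4 \cdot \frac{1}{10} = \frac{2}{5} \approx 0.4$)
$R{\left(f \right)} = - \frac{1}{2}$ ($R{\left(f \right)} = -3 + \frac{1}{\frac{2}{5}} = -3 + \frac{5}{2} = - \frac{1}{2}$)
$R{\left(6 \right)} + X{\left(11 \right)} \left(-10\right) = - \frac{1}{2} - -5 = - \frac{1}{2} + 5 = \frac{9}{2}$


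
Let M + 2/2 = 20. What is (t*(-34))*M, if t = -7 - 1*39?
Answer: 29716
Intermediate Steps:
M = 19 (M = -1 + 20 = 19)
t = -46 (t = -7 - 39 = -46)
(t*(-34))*M = -46*(-34)*19 = 1564*19 = 29716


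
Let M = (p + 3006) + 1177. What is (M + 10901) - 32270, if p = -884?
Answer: -18070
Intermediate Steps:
M = 3299 (M = (-884 + 3006) + 1177 = 2122 + 1177 = 3299)
(M + 10901) - 32270 = (3299 + 10901) - 32270 = 14200 - 32270 = -18070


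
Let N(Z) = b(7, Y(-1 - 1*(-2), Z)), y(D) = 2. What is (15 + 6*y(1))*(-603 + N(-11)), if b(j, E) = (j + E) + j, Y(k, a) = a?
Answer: -16200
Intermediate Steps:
b(j, E) = E + 2*j (b(j, E) = (E + j) + j = E + 2*j)
N(Z) = 14 + Z (N(Z) = Z + 2*7 = Z + 14 = 14 + Z)
(15 + 6*y(1))*(-603 + N(-11)) = (15 + 6*2)*(-603 + (14 - 11)) = (15 + 12)*(-603 + 3) = 27*(-600) = -16200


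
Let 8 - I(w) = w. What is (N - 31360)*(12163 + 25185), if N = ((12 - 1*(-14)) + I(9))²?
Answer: -1147890780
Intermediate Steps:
I(w) = 8 - w
N = 625 (N = ((12 - 1*(-14)) + (8 - 1*9))² = ((12 + 14) + (8 - 9))² = (26 - 1)² = 25² = 625)
(N - 31360)*(12163 + 25185) = (625 - 31360)*(12163 + 25185) = -30735*37348 = -1147890780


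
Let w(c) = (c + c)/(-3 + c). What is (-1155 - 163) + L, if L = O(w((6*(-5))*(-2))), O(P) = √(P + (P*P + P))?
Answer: -1318 + 4*√195/19 ≈ -1315.1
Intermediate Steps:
w(c) = 2*c/(-3 + c) (w(c) = (2*c)/(-3 + c) = 2*c/(-3 + c))
O(P) = √(P² + 2*P) (O(P) = √(P + (P² + P)) = √(P + (P + P²)) = √(P² + 2*P))
L = 4*√195/19 (L = √((2*((6*(-5))*(-2))/(-3 + (6*(-5))*(-2)))*(2 + 2*((6*(-5))*(-2))/(-3 + (6*(-5))*(-2)))) = √((2*(-30*(-2))/(-3 - 30*(-2)))*(2 + 2*(-30*(-2))/(-3 - 30*(-2)))) = √((2*60/(-3 + 60))*(2 + 2*60/(-3 + 60))) = √((2*60/57)*(2 + 2*60/57)) = √((2*60*(1/57))*(2 + 2*60*(1/57))) = √(40*(2 + 40/19)/19) = √((40/19)*(78/19)) = √(3120/361) = 4*√195/19 ≈ 2.9398)
(-1155 - 163) + L = (-1155 - 163) + 4*√195/19 = -1318 + 4*√195/19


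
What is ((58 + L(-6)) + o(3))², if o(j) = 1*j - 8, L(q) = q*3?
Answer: 1225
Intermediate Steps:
L(q) = 3*q
o(j) = -8 + j (o(j) = j - 8 = -8 + j)
((58 + L(-6)) + o(3))² = ((58 + 3*(-6)) + (-8 + 3))² = ((58 - 18) - 5)² = (40 - 5)² = 35² = 1225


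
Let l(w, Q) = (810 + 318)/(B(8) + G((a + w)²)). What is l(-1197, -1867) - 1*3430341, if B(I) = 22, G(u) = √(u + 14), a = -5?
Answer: -2477279081355/722167 + 564*√1444818/722167 ≈ -3.4303e+6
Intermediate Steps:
G(u) = √(14 + u)
l(w, Q) = 1128/(22 + √(14 + (-5 + w)²)) (l(w, Q) = (810 + 318)/(22 + √(14 + (-5 + w)²)) = 1128/(22 + √(14 + (-5 + w)²)))
l(-1197, -1867) - 1*3430341 = 1128/(22 + √(14 + (-5 - 1197)²)) - 1*3430341 = 1128/(22 + √(14 + (-1202)²)) - 3430341 = 1128/(22 + √(14 + 1444804)) - 3430341 = 1128/(22 + √1444818) - 3430341 = -3430341 + 1128/(22 + √1444818)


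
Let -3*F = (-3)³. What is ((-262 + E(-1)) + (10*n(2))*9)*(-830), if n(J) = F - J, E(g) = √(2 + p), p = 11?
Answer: -305440 - 830*√13 ≈ -3.0843e+5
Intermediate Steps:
F = 9 (F = -⅓*(-3)³ = -⅓*(-27) = 9)
E(g) = √13 (E(g) = √(2 + 11) = √13)
n(J) = 9 - J
((-262 + E(-1)) + (10*n(2))*9)*(-830) = ((-262 + √13) + (10*(9 - 1*2))*9)*(-830) = ((-262 + √13) + (10*(9 - 2))*9)*(-830) = ((-262 + √13) + (10*7)*9)*(-830) = ((-262 + √13) + 70*9)*(-830) = ((-262 + √13) + 630)*(-830) = (368 + √13)*(-830) = -305440 - 830*√13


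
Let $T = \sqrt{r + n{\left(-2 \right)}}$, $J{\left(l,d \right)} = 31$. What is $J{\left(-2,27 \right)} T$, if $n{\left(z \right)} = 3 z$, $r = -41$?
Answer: $31 i \sqrt{47} \approx 212.53 i$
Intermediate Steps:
$T = i \sqrt{47}$ ($T = \sqrt{-41 + 3 \left(-2\right)} = \sqrt{-41 - 6} = \sqrt{-47} = i \sqrt{47} \approx 6.8557 i$)
$J{\left(-2,27 \right)} T = 31 i \sqrt{47}$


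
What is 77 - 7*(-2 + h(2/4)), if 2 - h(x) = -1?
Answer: 70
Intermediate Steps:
h(x) = 3 (h(x) = 2 - 1*(-1) = 2 + 1 = 3)
77 - 7*(-2 + h(2/4)) = 77 - 7*(-2 + 3) = 77 - 7 = 70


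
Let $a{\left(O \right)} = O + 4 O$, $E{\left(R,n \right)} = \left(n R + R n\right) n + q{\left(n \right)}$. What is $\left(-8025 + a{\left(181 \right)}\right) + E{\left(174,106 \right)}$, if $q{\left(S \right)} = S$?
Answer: $3903114$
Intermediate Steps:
$E{\left(R,n \right)} = n + 2 R n^{2}$ ($E{\left(R,n \right)} = \left(n R + R n\right) n + n = \left(R n + R n\right) n + n = 2 R n n + n = 2 R n^{2} + n = n + 2 R n^{2}$)
$a{\left(O \right)} = 5 O$
$\left(-8025 + a{\left(181 \right)}\right) + E{\left(174,106 \right)} = \left(-8025 + 5 \cdot 181\right) + 106 \left(1 + 2 \cdot 174 \cdot 106\right) = \left(-8025 + 905\right) + 106 \left(1 + 36888\right) = -7120 + 106 \cdot 36889 = -7120 + 3910234 = 3903114$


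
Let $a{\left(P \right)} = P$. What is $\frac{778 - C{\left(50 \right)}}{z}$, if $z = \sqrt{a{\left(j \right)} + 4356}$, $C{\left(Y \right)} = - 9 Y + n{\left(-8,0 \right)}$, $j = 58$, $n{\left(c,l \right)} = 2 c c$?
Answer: $\frac{550 \sqrt{4414}}{2207} \approx 16.557$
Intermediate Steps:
$n{\left(c,l \right)} = 2 c^{2}$
$C{\left(Y \right)} = 128 - 9 Y$ ($C{\left(Y \right)} = - 9 Y + 2 \left(-8\right)^{2} = - 9 Y + 2 \cdot 64 = - 9 Y + 128 = 128 - 9 Y$)
$z = \sqrt{4414}$ ($z = \sqrt{58 + 4356} = \sqrt{4414} \approx 66.438$)
$\frac{778 - C{\left(50 \right)}}{z} = \frac{778 - \left(128 - 450\right)}{\sqrt{4414}} = \left(778 - \left(128 - 450\right)\right) \frac{\sqrt{4414}}{4414} = \left(778 - -322\right) \frac{\sqrt{4414}}{4414} = \left(778 + 322\right) \frac{\sqrt{4414}}{4414} = 1100 \frac{\sqrt{4414}}{4414} = \frac{550 \sqrt{4414}}{2207}$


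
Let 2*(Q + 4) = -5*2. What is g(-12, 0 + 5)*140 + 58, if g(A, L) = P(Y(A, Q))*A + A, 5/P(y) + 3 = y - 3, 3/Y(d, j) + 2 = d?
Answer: -7838/29 ≈ -270.28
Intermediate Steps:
Q = -9 (Q = -4 + (-5*2)/2 = -4 + (½)*(-10) = -4 - 5 = -9)
Y(d, j) = 3/(-2 + d)
P(y) = 5/(-6 + y) (P(y) = 5/(-3 + (y - 3)) = 5/(-3 + (-3 + y)) = 5/(-6 + y))
g(A, L) = A + 5*A/(-6 + 3/(-2 + A)) (g(A, L) = (5/(-6 + 3/(-2 + A)))*A + A = 5*A/(-6 + 3/(-2 + A)) + A = A + 5*A/(-6 + 3/(-2 + A)))
g(-12, 0 + 5)*140 + 58 = ((⅓)*(-12)*(-5 - 12)/(-5 + 2*(-12)))*140 + 58 = ((⅓)*(-12)*(-17)/(-5 - 24))*140 + 58 = ((⅓)*(-12)*(-17)/(-29))*140 + 58 = ((⅓)*(-12)*(-1/29)*(-17))*140 + 58 = -68/29*140 + 58 = -9520/29 + 58 = -7838/29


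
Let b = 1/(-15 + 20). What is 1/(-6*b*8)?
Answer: -5/48 ≈ -0.10417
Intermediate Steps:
b = ⅕ (b = 1/5 = ⅕ ≈ 0.20000)
1/(-6*b*8) = 1/(-6*⅕*8) = 1/(-6/5*8) = 1/(-48/5) = -5/48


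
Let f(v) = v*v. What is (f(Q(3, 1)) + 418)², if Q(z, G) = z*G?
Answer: 182329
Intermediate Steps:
Q(z, G) = G*z
f(v) = v²
(f(Q(3, 1)) + 418)² = ((1*3)² + 418)² = (3² + 418)² = (9 + 418)² = 427² = 182329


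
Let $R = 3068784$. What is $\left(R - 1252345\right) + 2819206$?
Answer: $4635645$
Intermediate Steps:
$\left(R - 1252345\right) + 2819206 = \left(3068784 - 1252345\right) + 2819206 = 1816439 + 2819206 = 4635645$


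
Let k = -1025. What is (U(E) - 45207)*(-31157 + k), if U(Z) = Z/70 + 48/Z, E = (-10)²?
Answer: 254588294162/175 ≈ 1.4548e+9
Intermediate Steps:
E = 100
U(Z) = 48/Z + Z/70 (U(Z) = Z*(1/70) + 48/Z = Z/70 + 48/Z = 48/Z + Z/70)
(U(E) - 45207)*(-31157 + k) = ((48/100 + (1/70)*100) - 45207)*(-31157 - 1025) = ((48*(1/100) + 10/7) - 45207)*(-32182) = ((12/25 + 10/7) - 45207)*(-32182) = (334/175 - 45207)*(-32182) = -7910891/175*(-32182) = 254588294162/175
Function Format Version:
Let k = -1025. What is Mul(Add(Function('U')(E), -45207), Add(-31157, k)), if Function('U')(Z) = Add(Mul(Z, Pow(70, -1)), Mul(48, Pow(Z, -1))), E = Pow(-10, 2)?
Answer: Rational(254588294162, 175) ≈ 1.4548e+9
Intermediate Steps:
E = 100
Function('U')(Z) = Add(Mul(48, Pow(Z, -1)), Mul(Rational(1, 70), Z)) (Function('U')(Z) = Add(Mul(Z, Rational(1, 70)), Mul(48, Pow(Z, -1))) = Add(Mul(Rational(1, 70), Z), Mul(48, Pow(Z, -1))) = Add(Mul(48, Pow(Z, -1)), Mul(Rational(1, 70), Z)))
Mul(Add(Function('U')(E), -45207), Add(-31157, k)) = Mul(Add(Add(Mul(48, Pow(100, -1)), Mul(Rational(1, 70), 100)), -45207), Add(-31157, -1025)) = Mul(Add(Add(Mul(48, Rational(1, 100)), Rational(10, 7)), -45207), -32182) = Mul(Add(Add(Rational(12, 25), Rational(10, 7)), -45207), -32182) = Mul(Add(Rational(334, 175), -45207), -32182) = Mul(Rational(-7910891, 175), -32182) = Rational(254588294162, 175)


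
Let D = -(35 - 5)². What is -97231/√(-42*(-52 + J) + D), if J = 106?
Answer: 97231*I*√22/264 ≈ 1727.5*I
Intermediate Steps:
D = -900 (D = -1*30² = -1*900 = -900)
-97231/√(-42*(-52 + J) + D) = -97231/√(-42*(-52 + 106) - 900) = -97231/√(-42*54 - 900) = -97231/√(-2268 - 900) = -97231*(-I*√22/264) = -(-97231)*I*√22/264 = 97231*I*√22/264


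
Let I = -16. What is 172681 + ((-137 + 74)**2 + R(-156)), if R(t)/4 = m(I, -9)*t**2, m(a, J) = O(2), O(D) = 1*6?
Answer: 760714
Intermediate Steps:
O(D) = 6
m(a, J) = 6
R(t) = 24*t**2 (R(t) = 4*(6*t**2) = 24*t**2)
172681 + ((-137 + 74)**2 + R(-156)) = 172681 + ((-137 + 74)**2 + 24*(-156)**2) = 172681 + ((-63)**2 + 24*24336) = 172681 + (3969 + 584064) = 172681 + 588033 = 760714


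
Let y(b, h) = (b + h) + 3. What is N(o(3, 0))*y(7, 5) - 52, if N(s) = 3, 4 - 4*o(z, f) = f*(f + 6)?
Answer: -7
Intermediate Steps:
o(z, f) = 1 - f*(6 + f)/4 (o(z, f) = 1 - f*(f + 6)/4 = 1 - f*(6 + f)/4)
y(b, h) = 3 + b + h
N(o(3, 0))*y(7, 5) - 52 = 3*(3 + 7 + 5) - 52 = 3*15 - 52 = 45 - 52 = -7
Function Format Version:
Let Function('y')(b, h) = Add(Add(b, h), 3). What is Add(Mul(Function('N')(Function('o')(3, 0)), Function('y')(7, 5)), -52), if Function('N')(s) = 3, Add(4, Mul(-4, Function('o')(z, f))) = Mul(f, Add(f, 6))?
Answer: -7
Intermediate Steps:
Function('o')(z, f) = Add(1, Mul(Rational(-1, 4), f, Add(6, f))) (Function('o')(z, f) = Add(1, Mul(Rational(-1, 4), Mul(f, Add(f, 6)))) = Add(1, Mul(Rational(-1, 4), Mul(f, Add(6, f)))) = Add(1, Mul(Rational(-1, 4), f, Add(6, f))))
Function('y')(b, h) = Add(3, b, h)
Add(Mul(Function('N')(Function('o')(3, 0)), Function('y')(7, 5)), -52) = Add(Mul(3, Add(3, 7, 5)), -52) = Add(Mul(3, 15), -52) = Add(45, -52) = -7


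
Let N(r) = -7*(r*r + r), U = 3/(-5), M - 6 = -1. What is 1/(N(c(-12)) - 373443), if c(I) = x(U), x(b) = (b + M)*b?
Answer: -625/233420817 ≈ -2.6776e-6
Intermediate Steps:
M = 5 (M = 6 - 1 = 5)
U = -⅗ (U = 3*(-⅕) = -⅗ ≈ -0.60000)
x(b) = b*(5 + b) (x(b) = (b + 5)*b = (5 + b)*b = b*(5 + b))
c(I) = -66/25 (c(I) = -3*(5 - ⅗)/5 = -⅗*22/5 = -66/25)
N(r) = -7*r - 7*r² (N(r) = -7*(r² + r) = -7*(r + r²) = -7*r - 7*r²)
1/(N(c(-12)) - 373443) = 1/(-7*(-66/25)*(1 - 66/25) - 373443) = 1/(-7*(-66/25)*(-41/25) - 373443) = 1/(-18942/625 - 373443) = 1/(-233420817/625) = -625/233420817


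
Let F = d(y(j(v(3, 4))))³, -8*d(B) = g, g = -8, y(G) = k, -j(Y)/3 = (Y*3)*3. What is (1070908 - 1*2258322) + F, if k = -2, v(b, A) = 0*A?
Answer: -1187413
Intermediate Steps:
v(b, A) = 0
j(Y) = -27*Y (j(Y) = -3*Y*3*3 = -3*3*Y*3 = -27*Y)
y(G) = -2
d(B) = 1 (d(B) = -⅛*(-8) = 1)
F = 1 (F = 1³ = 1)
(1070908 - 1*2258322) + F = (1070908 - 1*2258322) + 1 = (1070908 - 2258322) + 1 = -1187414 + 1 = -1187413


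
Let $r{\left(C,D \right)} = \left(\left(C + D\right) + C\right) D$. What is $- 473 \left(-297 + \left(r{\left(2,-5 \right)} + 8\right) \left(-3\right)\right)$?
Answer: $158928$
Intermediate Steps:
$r{\left(C,D \right)} = D \left(D + 2 C\right)$ ($r{\left(C,D \right)} = \left(D + 2 C\right) D = D \left(D + 2 C\right)$)
$- 473 \left(-297 + \left(r{\left(2,-5 \right)} + 8\right) \left(-3\right)\right) = - 473 \left(-297 + \left(- 5 \left(-5 + 2 \cdot 2\right) + 8\right) \left(-3\right)\right) = - 473 \left(-297 + \left(- 5 \left(-5 + 4\right) + 8\right) \left(-3\right)\right) = - 473 \left(-297 + \left(\left(-5\right) \left(-1\right) + 8\right) \left(-3\right)\right) = - 473 \left(-297 + \left(5 + 8\right) \left(-3\right)\right) = - 473 \left(-297 + 13 \left(-3\right)\right) = - 473 \left(-297 - 39\right) = \left(-473\right) \left(-336\right) = 158928$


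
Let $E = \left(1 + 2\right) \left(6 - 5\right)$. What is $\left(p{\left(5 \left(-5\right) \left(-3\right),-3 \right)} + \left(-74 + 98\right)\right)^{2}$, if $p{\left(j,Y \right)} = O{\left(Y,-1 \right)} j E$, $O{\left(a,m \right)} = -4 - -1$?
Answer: $423801$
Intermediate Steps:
$O{\left(a,m \right)} = -3$ ($O{\left(a,m \right)} = -4 + 1 = -3$)
$E = 3$ ($E = 3 \cdot 1 = 3$)
$p{\left(j,Y \right)} = - 9 j$ ($p{\left(j,Y \right)} = - 3 j 3 = - 9 j$)
$\left(p{\left(5 \left(-5\right) \left(-3\right),-3 \right)} + \left(-74 + 98\right)\right)^{2} = \left(- 9 \cdot 5 \left(-5\right) \left(-3\right) + \left(-74 + 98\right)\right)^{2} = \left(- 9 \left(\left(-25\right) \left(-3\right)\right) + 24\right)^{2} = \left(\left(-9\right) 75 + 24\right)^{2} = \left(-675 + 24\right)^{2} = \left(-651\right)^{2} = 423801$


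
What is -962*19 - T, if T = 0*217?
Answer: -18278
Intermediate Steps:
T = 0
-962*19 - T = -962*19 - 1*0 = -18278 + 0 = -18278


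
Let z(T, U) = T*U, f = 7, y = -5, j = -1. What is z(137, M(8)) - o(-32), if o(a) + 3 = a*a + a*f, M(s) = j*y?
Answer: -112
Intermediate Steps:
M(s) = 5 (M(s) = -1*(-5) = 5)
o(a) = -3 + a² + 7*a (o(a) = -3 + (a*a + a*7) = -3 + (a² + 7*a) = -3 + a² + 7*a)
z(137, M(8)) - o(-32) = 137*5 - (-3 + (-32)² + 7*(-32)) = 685 - (-3 + 1024 - 224) = 685 - 1*797 = 685 - 797 = -112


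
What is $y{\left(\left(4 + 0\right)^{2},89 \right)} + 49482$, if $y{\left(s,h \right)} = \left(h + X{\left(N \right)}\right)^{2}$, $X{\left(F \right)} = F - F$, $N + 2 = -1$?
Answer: $57403$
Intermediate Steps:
$N = -3$ ($N = -2 - 1 = -3$)
$X{\left(F \right)} = 0$
$y{\left(s,h \right)} = h^{2}$ ($y{\left(s,h \right)} = \left(h + 0\right)^{2} = h^{2}$)
$y{\left(\left(4 + 0\right)^{2},89 \right)} + 49482 = 89^{2} + 49482 = 7921 + 49482 = 57403$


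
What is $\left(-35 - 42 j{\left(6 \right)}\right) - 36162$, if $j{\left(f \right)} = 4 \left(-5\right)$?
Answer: $-35357$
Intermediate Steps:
$j{\left(f \right)} = -20$
$\left(-35 - 42 j{\left(6 \right)}\right) - 36162 = \left(-35 - -840\right) - 36162 = \left(-35 + 840\right) - 36162 = 805 - 36162 = -35357$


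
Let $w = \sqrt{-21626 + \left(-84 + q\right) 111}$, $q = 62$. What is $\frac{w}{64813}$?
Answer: $\frac{2 i \sqrt{6017}}{64813} \approx 0.0023936 i$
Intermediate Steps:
$w = 2 i \sqrt{6017}$ ($w = \sqrt{-21626 + \left(-84 + 62\right) 111} = \sqrt{-21626 - 2442} = \sqrt{-24068} = 2 i \sqrt{6017} \approx 155.14 i$)
$\frac{w}{64813} = \frac{2 i \sqrt{6017}}{64813}$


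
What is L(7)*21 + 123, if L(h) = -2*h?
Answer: -171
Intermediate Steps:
L(7)*21 + 123 = -2*7*21 + 123 = -14*21 + 123 = -294 + 123 = -171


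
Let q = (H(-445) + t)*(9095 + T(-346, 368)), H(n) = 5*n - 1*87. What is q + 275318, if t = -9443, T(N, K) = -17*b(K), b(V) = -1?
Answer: -106836242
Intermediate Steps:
T(N, K) = 17 (T(N, K) = -17*(-1) = 17)
H(n) = -87 + 5*n (H(n) = 5*n - 87 = -87 + 5*n)
q = -107111560 (q = ((-87 + 5*(-445)) - 9443)*(9095 + 17) = ((-87 - 2225) - 9443)*9112 = (-2312 - 9443)*9112 = -11755*9112 = -107111560)
q + 275318 = -107111560 + 275318 = -106836242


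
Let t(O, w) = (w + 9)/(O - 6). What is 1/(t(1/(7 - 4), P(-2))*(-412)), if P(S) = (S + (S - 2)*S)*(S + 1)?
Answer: 17/3708 ≈ 0.0045847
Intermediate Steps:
P(S) = (1 + S)*(S + S*(-2 + S)) (P(S) = (S + (-2 + S)*S)*(1 + S) = (S + S*(-2 + S))*(1 + S) = (1 + S)*(S + S*(-2 + S)))
t(O, w) = (9 + w)/(-6 + O)
1/(t(1/(7 - 4), P(-2))*(-412)) = 1/(((9 + ((-2)³ - 1*(-2)))/(-6 + 1/(7 - 4)))*(-412)) = 1/(((9 + (-8 + 2))/(-6 + 1/3))*(-412)) = 1/(((9 - 6)/(-6 + ⅓))*(-412)) = 1/((3/(-17/3))*(-412)) = 1/(-3/17*3*(-412)) = 1/(-9/17*(-412)) = 1/(3708/17) = 17/3708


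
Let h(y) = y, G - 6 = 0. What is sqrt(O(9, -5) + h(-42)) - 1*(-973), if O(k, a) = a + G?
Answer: 973 + I*sqrt(41) ≈ 973.0 + 6.4031*I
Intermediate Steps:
G = 6 (G = 6 + 0 = 6)
O(k, a) = 6 + a (O(k, a) = a + 6 = 6 + a)
sqrt(O(9, -5) + h(-42)) - 1*(-973) = sqrt((6 - 5) - 42) - 1*(-973) = sqrt(1 - 42) + 973 = sqrt(-41) + 973 = I*sqrt(41) + 973 = 973 + I*sqrt(41)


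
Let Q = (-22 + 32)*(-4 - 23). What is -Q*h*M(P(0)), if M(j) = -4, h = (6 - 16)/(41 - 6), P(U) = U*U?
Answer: 2160/7 ≈ 308.57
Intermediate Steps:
P(U) = U²
h = -2/7 (h = -10/35 = -10*1/35 = -2/7 ≈ -0.28571)
Q = -270 (Q = 10*(-27) = -270)
-Q*h*M(P(0)) = -(-270*(-2/7))*(-4) = -540*(-4)/7 = -1*(-2160/7) = 2160/7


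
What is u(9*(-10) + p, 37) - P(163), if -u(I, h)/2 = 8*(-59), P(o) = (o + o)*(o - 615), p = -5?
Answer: 148296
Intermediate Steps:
P(o) = 2*o*(-615 + o) (P(o) = (2*o)*(-615 + o) = 2*o*(-615 + o))
u(I, h) = 944 (u(I, h) = -16*(-59) = -2*(-472) = 944)
u(9*(-10) + p, 37) - P(163) = 944 - 2*163*(-615 + 163) = 944 - 2*163*(-452) = 944 - 1*(-147352) = 944 + 147352 = 148296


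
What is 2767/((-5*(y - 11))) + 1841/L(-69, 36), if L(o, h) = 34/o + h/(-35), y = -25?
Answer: -395058371/330660 ≈ -1194.8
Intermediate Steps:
L(o, h) = 34/o - h/35 (L(o, h) = 34/o + h*(-1/35) = 34/o - h/35)
2767/((-5*(y - 11))) + 1841/L(-69, 36) = 2767/((-5*(-25 - 11))) + 1841/(34/(-69) - 1/35*36) = 2767/((-5*(-36))) + 1841/(34*(-1/69) - 36/35) = 2767/180 + 1841/(-34/69 - 36/35) = 2767*(1/180) + 1841/(-3674/2415) = 2767/180 + 1841*(-2415/3674) = 2767/180 - 4446015/3674 = -395058371/330660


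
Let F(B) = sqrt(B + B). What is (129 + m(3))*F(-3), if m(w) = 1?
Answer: 130*I*sqrt(6) ≈ 318.43*I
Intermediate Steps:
F(B) = sqrt(2)*sqrt(B) (F(B) = sqrt(2*B) = sqrt(2)*sqrt(B))
(129 + m(3))*F(-3) = (129 + 1)*(sqrt(2)*sqrt(-3)) = 130*(sqrt(2)*(I*sqrt(3))) = 130*(I*sqrt(6)) = 130*I*sqrt(6)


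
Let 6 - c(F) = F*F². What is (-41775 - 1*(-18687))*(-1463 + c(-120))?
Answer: -39862424784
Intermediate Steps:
c(F) = 6 - F³ (c(F) = 6 - F*F² = 6 - F³)
(-41775 - 1*(-18687))*(-1463 + c(-120)) = (-41775 - 1*(-18687))*(-1463 + (6 - 1*(-120)³)) = (-41775 + 18687)*(-1463 + (6 - 1*(-1728000))) = -23088*(-1463 + (6 + 1728000)) = -23088*(-1463 + 1728006) = -23088*1726543 = -39862424784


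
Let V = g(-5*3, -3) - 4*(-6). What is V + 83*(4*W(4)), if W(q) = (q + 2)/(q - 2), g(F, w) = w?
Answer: 1017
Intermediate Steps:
W(q) = (2 + q)/(-2 + q)
V = 21 (V = -3 - 4*(-6) = -3 + 24 = 21)
V + 83*(4*W(4)) = 21 + 83*(4*((2 + 4)/(-2 + 4))) = 21 + 83*(4*(6/2)) = 21 + 83*(4*((½)*6)) = 21 + 83*(4*3) = 21 + 83*12 = 21 + 996 = 1017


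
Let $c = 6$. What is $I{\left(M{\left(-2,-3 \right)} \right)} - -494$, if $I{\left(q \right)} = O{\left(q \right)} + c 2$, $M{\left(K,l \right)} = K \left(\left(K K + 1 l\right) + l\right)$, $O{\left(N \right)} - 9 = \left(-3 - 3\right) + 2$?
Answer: $511$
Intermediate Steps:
$O{\left(N \right)} = 5$ ($O{\left(N \right)} = 9 + \left(\left(-3 - 3\right) + 2\right) = 9 + \left(-6 + 2\right) = 9 - 4 = 5$)
$M{\left(K,l \right)} = K \left(K^{2} + 2 l\right)$ ($M{\left(K,l \right)} = K \left(\left(K^{2} + l\right) + l\right) = K \left(\left(l + K^{2}\right) + l\right) = K \left(K^{2} + 2 l\right)$)
$I{\left(q \right)} = 17$ ($I{\left(q \right)} = 5 + 6 \cdot 2 = 5 + 12 = 17$)
$I{\left(M{\left(-2,-3 \right)} \right)} - -494 = 17 - -494 = 17 + 494 = 511$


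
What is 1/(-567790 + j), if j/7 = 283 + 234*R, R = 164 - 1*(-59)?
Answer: -1/200535 ≈ -4.9867e-6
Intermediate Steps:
R = 223 (R = 164 + 59 = 223)
j = 367255 (j = 7*(283 + 234*223) = 7*(283 + 52182) = 7*52465 = 367255)
1/(-567790 + j) = 1/(-567790 + 367255) = 1/(-200535) = -1/200535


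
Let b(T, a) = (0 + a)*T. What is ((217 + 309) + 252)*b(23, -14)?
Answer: -250516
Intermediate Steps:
b(T, a) = T*a (b(T, a) = a*T = T*a)
((217 + 309) + 252)*b(23, -14) = ((217 + 309) + 252)*(23*(-14)) = (526 + 252)*(-322) = 778*(-322) = -250516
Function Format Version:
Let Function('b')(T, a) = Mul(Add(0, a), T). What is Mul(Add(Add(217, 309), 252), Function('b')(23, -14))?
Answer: -250516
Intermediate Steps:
Function('b')(T, a) = Mul(T, a) (Function('b')(T, a) = Mul(a, T) = Mul(T, a))
Mul(Add(Add(217, 309), 252), Function('b')(23, -14)) = Mul(Add(Add(217, 309), 252), Mul(23, -14)) = Mul(Add(526, 252), -322) = Mul(778, -322) = -250516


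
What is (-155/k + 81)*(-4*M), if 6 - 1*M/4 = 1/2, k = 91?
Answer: -635008/91 ≈ -6978.1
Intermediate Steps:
M = 22 (M = 24 - 4/2 = 24 - 4*1/2 = 24 - 2 = 22)
(-155/k + 81)*(-4*M) = (-155/91 + 81)*(-4*22) = (-155*1/91 + 81)*(-88) = (-155/91 + 81)*(-88) = (7216/91)*(-88) = -635008/91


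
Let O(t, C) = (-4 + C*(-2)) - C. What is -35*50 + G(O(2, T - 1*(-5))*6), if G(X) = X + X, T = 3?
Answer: -2086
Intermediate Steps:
O(t, C) = -4 - 3*C (O(t, C) = (-4 - 2*C) - C = -4 - 3*C)
G(X) = 2*X
-35*50 + G(O(2, T - 1*(-5))*6) = -35*50 + 2*((-4 - 3*(3 - 1*(-5)))*6) = -1750 + 2*((-4 - 3*(3 + 5))*6) = -1750 + 2*((-4 - 3*8)*6) = -1750 + 2*((-4 - 24)*6) = -1750 + 2*(-28*6) = -1750 + 2*(-168) = -1750 - 336 = -2086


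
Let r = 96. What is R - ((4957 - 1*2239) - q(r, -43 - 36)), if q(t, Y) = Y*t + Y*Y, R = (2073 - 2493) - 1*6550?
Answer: -11031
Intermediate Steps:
R = -6970 (R = -420 - 6550 = -6970)
q(t, Y) = Y² + Y*t (q(t, Y) = Y*t + Y² = Y² + Y*t)
R - ((4957 - 1*2239) - q(r, -43 - 36)) = -6970 - ((4957 - 1*2239) - (-43 - 36)*((-43 - 36) + 96)) = -6970 - ((4957 - 2239) - (-79)*(-79 + 96)) = -6970 - (2718 - (-79)*17) = -6970 - (2718 - 1*(-1343)) = -6970 - (2718 + 1343) = -6970 - 1*4061 = -6970 - 4061 = -11031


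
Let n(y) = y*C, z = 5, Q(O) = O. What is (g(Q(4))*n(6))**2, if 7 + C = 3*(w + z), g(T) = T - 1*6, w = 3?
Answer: 41616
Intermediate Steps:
g(T) = -6 + T (g(T) = T - 6 = -6 + T)
C = 17 (C = -7 + 3*(3 + 5) = -7 + 3*8 = -7 + 24 = 17)
n(y) = 17*y (n(y) = y*17 = 17*y)
(g(Q(4))*n(6))**2 = ((-6 + 4)*(17*6))**2 = (-2*102)**2 = (-204)**2 = 41616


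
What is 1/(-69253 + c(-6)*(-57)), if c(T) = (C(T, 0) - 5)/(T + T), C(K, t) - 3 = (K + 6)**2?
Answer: -2/138525 ≈ -1.4438e-5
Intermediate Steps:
C(K, t) = 3 + (6 + K)**2 (C(K, t) = 3 + (K + 6)**2 = 3 + (6 + K)**2)
c(T) = (-2 + (6 + T)**2)/(2*T) (c(T) = ((3 + (6 + T)**2) - 5)/(T + T) = (-2 + (6 + T)**2)/((2*T)) = (-2 + (6 + T)**2)*(1/(2*T)) = (-2 + (6 + T)**2)/(2*T))
1/(-69253 + c(-6)*(-57)) = 1/(-69253 + ((1/2)*(-2 + (6 - 6)**2)/(-6))*(-57)) = 1/(-69253 + ((1/2)*(-1/6)*(-2 + 0**2))*(-57)) = 1/(-69253 + ((1/2)*(-1/6)*(-2 + 0))*(-57)) = 1/(-69253 + ((1/2)*(-1/6)*(-2))*(-57)) = 1/(-69253 + (1/6)*(-57)) = 1/(-69253 - 19/2) = 1/(-138525/2) = -2/138525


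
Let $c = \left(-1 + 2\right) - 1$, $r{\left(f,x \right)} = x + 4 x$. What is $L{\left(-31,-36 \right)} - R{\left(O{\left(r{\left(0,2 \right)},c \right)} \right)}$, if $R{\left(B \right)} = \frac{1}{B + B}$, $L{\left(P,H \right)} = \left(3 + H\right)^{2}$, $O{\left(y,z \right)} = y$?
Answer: $\frac{21779}{20} \approx 1088.9$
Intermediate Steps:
$r{\left(f,x \right)} = 5 x$
$c = 0$ ($c = 1 - 1 = 0$)
$R{\left(B \right)} = \frac{1}{2 B}$
$L{\left(-31,-36 \right)} - R{\left(O{\left(r{\left(0,2 \right)},c \right)} \right)} = \left(3 - 36\right)^{2} - \frac{1}{2 \cdot 5 \cdot 2} = \left(-33\right)^{2} - \frac{1}{2 \cdot 10} = 1089 - \frac{1}{2} \cdot \frac{1}{10} = 1089 - \frac{1}{20} = \frac{21779}{20}$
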